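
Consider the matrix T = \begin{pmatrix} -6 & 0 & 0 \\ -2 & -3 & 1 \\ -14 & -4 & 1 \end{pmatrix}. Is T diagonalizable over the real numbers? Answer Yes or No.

Characteristic polynomial: p(λ) = λ^3 + 8λ^2 + 13λ + 6 = (λ + 1)^2(λ + 6).
λ = -1 has algebraic multiplicity 2; rank(T + 1I) = 2, so geometric multiplicity = 1.
Geometric multiplicity < algebraic multiplicity, so T is not diagonalizable.

No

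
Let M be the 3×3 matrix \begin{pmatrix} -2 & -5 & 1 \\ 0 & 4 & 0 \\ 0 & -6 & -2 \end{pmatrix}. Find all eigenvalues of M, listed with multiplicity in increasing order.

-2, -2, 4

Characteristic polynomial: p(t) = t^3 - 12t - 16 = (t - 4)(t + 2)^2.
Roots (with multiplicity): -2, -2, 4.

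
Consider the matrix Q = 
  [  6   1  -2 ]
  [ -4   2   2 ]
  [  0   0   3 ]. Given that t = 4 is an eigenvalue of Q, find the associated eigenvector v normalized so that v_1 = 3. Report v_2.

Q − 4I = [[2, 1, -2], [-4, -2, 2], [0, 0, -1]].
Solving (Q − 4I)v = 0 gives the eigenspace spanned by (3, -6, 0).
With v_1 = 3, v = (3, -6, 0), so v_2 = -6.

-6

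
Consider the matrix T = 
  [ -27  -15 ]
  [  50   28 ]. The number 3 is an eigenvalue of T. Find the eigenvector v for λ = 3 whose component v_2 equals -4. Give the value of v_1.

2

T − 3I = [[-30, -15], [50, 25]].
Solving (T − 3I)v = 0 gives the eigenspace spanned by (2, -4).
With v_2 = -4, v = (2, -4), so v_1 = 2.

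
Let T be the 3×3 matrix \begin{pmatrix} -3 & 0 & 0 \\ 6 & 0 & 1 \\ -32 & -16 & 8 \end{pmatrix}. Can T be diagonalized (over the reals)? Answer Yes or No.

No

Characteristic polynomial: p(s) = s^3 - 5s^2 - 8s + 48 = (s - 4)^2(s + 3).
s = 4 has algebraic multiplicity 2; rank(T − 4I) = 2, so geometric multiplicity = 1.
Geometric multiplicity < algebraic multiplicity, so T is not diagonalizable.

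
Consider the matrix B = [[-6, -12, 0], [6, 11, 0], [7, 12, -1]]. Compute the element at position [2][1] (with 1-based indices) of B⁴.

390

Characteristic polynomial: λ^3 - 4λ^2 + λ + 6 = (λ - 3)(λ - 2)(λ + 1), so the eigenvalues are -1, 2, 3.
λ=2: eigenvector (-3, 2, 1).
λ=3: eigenvector (4, -3, -2).
λ=-1: eigenvector (0, 0, 1).
P = [[-3, 4, 0], [2, -3, 0], [1, -2, 1]], D = diag(2, 3, -1), P⁻¹ = [[-3, -4, 0], [-2, -3, 0], [-1, -2, 1]].
B⁴ = P·diag(16, 81, 1)·P⁻¹ = [[-504, -780, 0], [390, 601, 0], [275, 420, 1]].
The requested entry is 390.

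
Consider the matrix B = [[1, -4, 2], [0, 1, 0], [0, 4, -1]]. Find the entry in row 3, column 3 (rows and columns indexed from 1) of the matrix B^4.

1

Characteristic polynomial: λ^3 - λ^2 - λ + 1 = (λ - 1)^2(λ + 1), so the eigenvalues are -1, 1, 1.
λ=1: eigenvector (2, 1, 2).
λ=1: eigenvector (1, 0, 0).
λ=-1: eigenvector (-1, 0, 1).
P = [[2, 1, -1], [1, 0, 0], [2, 0, 1]], D = diag(1, 1, -1), P⁻¹ = [[0, 1, 0], [1, -4, 1], [0, -2, 1]].
B⁴ = P·diag(1, 1, 1)·P⁻¹ = [[1, 0, 0], [0, 1, 0], [0, 0, 1]].
The requested entry is 1.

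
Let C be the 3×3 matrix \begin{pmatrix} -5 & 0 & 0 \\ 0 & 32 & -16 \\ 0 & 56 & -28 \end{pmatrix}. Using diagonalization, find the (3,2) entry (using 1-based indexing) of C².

Characteristic polynomial: s^3 + s^2 - 20s = s(s - 4)(s + 5), so the eigenvalues are -5, 0, 4.
s=0: eigenvector (0, 1, 2).
s=-5: eigenvector (1, 0, 0).
s=4: eigenvector (0, -4, -7).
P = [[0, 1, 0], [1, 0, -4], [2, 0, -7]], D = diag(0, -5, 4), P⁻¹ = [[0, -7, 4], [1, 0, 0], [0, -2, 1]].
C² = P·diag(0, 25, 16)·P⁻¹ = [[25, 0, 0], [0, 128, -64], [0, 224, -112]].
The requested entry is 224.

224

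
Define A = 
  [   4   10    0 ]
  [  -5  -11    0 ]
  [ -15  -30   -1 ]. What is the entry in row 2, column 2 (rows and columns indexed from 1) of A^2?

71

Characteristic polynomial: λ^3 + 8λ^2 + 13λ + 6 = (λ + 1)^2(λ + 6), so the eigenvalues are -6, -1, -1.
λ=-6: eigenvector (1, -1, -3).
λ=-1: eigenvector (2, -1, -2).
λ=-1: eigenvector (0, 0, 1).
P = [[1, 2, 0], [-1, -1, 0], [-3, -2, 1]], D = diag(-6, -1, -1), P⁻¹ = [[-1, -2, 0], [1, 1, 0], [-1, -4, 1]].
A² = P·diag(36, 1, 1)·P⁻¹ = [[-34, -70, 0], [35, 71, 0], [105, 210, 1]].
The requested entry is 71.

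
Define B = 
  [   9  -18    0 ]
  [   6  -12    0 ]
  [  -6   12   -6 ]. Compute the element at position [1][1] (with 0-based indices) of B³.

Characteristic polynomial: s^3 + 9s^2 + 18s = s(s + 3)(s + 6), so the eigenvalues are -6, -3, 0.
s=0: eigenvector (2, 1, 0).
s=-3: eigenvector (-3, -2, -2).
s=-6: eigenvector (0, 0, 1).
P = [[2, -3, 0], [1, -2, 0], [0, -2, 1]], D = diag(0, -3, -6), P⁻¹ = [[2, -3, 0], [1, -2, 0], [2, -4, 1]].
B³ = P·diag(0, -27, -216)·P⁻¹ = [[81, -162, 0], [54, -108, 0], [-378, 756, -216]].
The requested entry is -108.

-108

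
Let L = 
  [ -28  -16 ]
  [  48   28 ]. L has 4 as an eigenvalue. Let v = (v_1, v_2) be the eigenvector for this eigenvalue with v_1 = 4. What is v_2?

L − 4I = [[-32, -16], [48, 24]].
Solving (L − 4I)v = 0 gives the eigenspace spanned by (4, -8).
With v_1 = 4, v = (4, -8), so v_2 = -8.

-8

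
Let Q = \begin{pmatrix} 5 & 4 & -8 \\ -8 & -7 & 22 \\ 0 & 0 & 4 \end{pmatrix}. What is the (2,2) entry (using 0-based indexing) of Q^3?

Characteristic polynomial: s^3 - 2s^2 - 11s + 12 = (s - 4)(s - 1)(s + 3), so the eigenvalues are -3, 1, 4.
s=1: eigenvector (1, -1, 0).
s=-3: eigenvector (-1, 2, 0).
s=4: eigenvector (0, 2, 1).
P = [[1, -1, 0], [-1, 2, 2], [0, 0, 1]], D = diag(1, -3, 4), P⁻¹ = [[2, 1, -2], [1, 1, -2], [0, 0, 1]].
Q³ = P·diag(1, -27, 64)·P⁻¹ = [[29, 28, -56], [-56, -55, 238], [0, 0, 64]].
The requested entry is 64.

64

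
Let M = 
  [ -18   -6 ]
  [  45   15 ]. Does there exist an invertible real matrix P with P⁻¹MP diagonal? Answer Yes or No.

Characteristic polynomial: p(r) = r^2 + 3r = r(r + 3).
All 2 eigenvalues are distinct, so M is diagonalizable.

Yes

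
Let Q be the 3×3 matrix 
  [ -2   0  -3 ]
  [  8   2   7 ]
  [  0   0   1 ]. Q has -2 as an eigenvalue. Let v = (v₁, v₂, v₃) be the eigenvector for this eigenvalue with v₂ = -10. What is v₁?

5

Q + 2I = [[0, 0, -3], [8, 4, 7], [0, 0, 3]].
Solving (Q + 2I)v = 0 gives the eigenspace spanned by (5, -10, 0).
With v₂ = -10, v = (5, -10, 0), so v₁ = 5.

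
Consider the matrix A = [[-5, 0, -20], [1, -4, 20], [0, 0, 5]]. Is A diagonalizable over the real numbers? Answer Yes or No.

Characteristic polynomial: p(μ) = μ^3 + 4μ^2 - 25μ - 100 = (μ - 5)(μ + 4)(μ + 5).
All 3 eigenvalues are distinct, so A is diagonalizable.

Yes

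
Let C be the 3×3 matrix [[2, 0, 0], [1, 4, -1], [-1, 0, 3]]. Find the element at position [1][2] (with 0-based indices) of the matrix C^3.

Characteristic polynomial: r^3 - 9r^2 + 26r - 24 = (r - 4)(r - 3)(r - 2), so the eigenvalues are 2, 3, 4.
r=2: eigenvector (1, 0, 1).
r=4: eigenvector (0, 1, 0).
r=3: eigenvector (0, 1, 1).
P = [[1, 0, 0], [0, 1, 1], [1, 0, 1]], D = diag(2, 4, 3), P⁻¹ = [[1, 0, 0], [1, 1, -1], [-1, 0, 1]].
C³ = P·diag(8, 64, 27)·P⁻¹ = [[8, 0, 0], [37, 64, -37], [-19, 0, 27]].
The requested entry is -37.

-37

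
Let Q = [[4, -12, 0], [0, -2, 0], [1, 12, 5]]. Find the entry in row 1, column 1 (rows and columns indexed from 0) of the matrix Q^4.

Characteristic polynomial: λ^3 - 7λ^2 + 2λ + 40 = (λ - 5)(λ - 4)(λ + 2), so the eigenvalues are -2, 4, 5.
λ=-2: eigenvector (2, 1, -2).
λ=4: eigenvector (1, 0, -1).
λ=5: eigenvector (0, 0, 1).
P = [[2, 1, 0], [1, 0, 0], [-2, -1, 1]], D = diag(-2, 4, 5), P⁻¹ = [[0, 1, 0], [1, -2, 0], [1, 0, 1]].
Q⁴ = P·diag(16, 256, 625)·P⁻¹ = [[256, -480, 0], [0, 16, 0], [369, 480, 625]].
The requested entry is 16.

16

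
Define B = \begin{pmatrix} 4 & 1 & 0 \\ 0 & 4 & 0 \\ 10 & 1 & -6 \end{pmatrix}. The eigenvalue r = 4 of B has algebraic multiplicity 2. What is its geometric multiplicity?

B − 4I = [[0, 1, 0], [0, 0, 0], [10, 1, -10]].
This matrix has rank 2, so its null space has dimension 3 − 2 = 1.

1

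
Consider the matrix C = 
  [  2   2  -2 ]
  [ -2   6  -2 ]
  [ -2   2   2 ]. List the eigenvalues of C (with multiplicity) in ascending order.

2, 4, 4

Characteristic polynomial: p(r) = r^3 - 10r^2 + 32r - 32 = (r - 4)^2(r - 2).
Roots (with multiplicity): 2, 4, 4.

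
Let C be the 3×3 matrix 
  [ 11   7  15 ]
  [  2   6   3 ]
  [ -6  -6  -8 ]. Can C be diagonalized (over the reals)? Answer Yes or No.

No

Characteristic polynomial: p(s) = s^3 - 9s^2 + 24s - 16 = (s - 4)^2(s - 1).
s = 4 has algebraic multiplicity 2; rank(C − 4I) = 2, so geometric multiplicity = 1.
Geometric multiplicity < algebraic multiplicity, so C is not diagonalizable.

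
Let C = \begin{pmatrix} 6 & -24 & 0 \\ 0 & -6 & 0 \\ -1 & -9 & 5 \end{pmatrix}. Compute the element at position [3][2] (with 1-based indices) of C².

Characteristic polynomial: r^3 - 5r^2 - 36r + 180 = (r - 6)(r - 5)(r + 6), so the eigenvalues are -6, 5, 6.
r=-6: eigenvector (2, 1, 1).
r=6: eigenvector (1, 0, -1).
r=5: eigenvector (0, 0, 1).
P = [[2, 1, 0], [1, 0, 0], [1, -1, 1]], D = diag(-6, 6, 5), P⁻¹ = [[0, 1, 0], [1, -2, 0], [1, -3, 1]].
C² = P·diag(36, 36, 25)·P⁻¹ = [[36, 0, 0], [0, 36, 0], [-11, 33, 25]].
The requested entry is 33.

33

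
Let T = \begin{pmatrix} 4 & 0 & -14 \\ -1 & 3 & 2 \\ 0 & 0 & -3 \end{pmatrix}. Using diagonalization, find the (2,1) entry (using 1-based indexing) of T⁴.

Characteristic polynomial: r^3 - 4r^2 - 9r + 36 = (r - 4)(r - 3)(r + 3), so the eigenvalues are -3, 3, 4.
r=3: eigenvector (0, 1, 0).
r=-3: eigenvector (2, 0, 1).
r=4: eigenvector (-1, 1, 0).
P = [[0, 2, -1], [1, 0, 1], [0, 1, 0]], D = diag(3, -3, 4), P⁻¹ = [[1, 1, -2], [0, 0, 1], [-1, 0, 2]].
T⁴ = P·diag(81, 81, 256)·P⁻¹ = [[256, 0, -350], [-175, 81, 350], [0, 0, 81]].
The requested entry is -175.

-175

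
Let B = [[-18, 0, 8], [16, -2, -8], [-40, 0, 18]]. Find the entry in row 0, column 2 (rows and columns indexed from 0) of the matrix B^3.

Characteristic polynomial: r^3 + 2r^2 - 4r - 8 = (r - 2)(r + 2)^2, so the eigenvalues are -2, -2, 2.
r=-2: eigenvector (1, -1, 2).
r=-2: eigenvector (0, 1, 0).
r=2: eigenvector (2, -2, 5).
P = [[1, 0, 2], [-1, 1, -2], [2, 0, 5]], D = diag(-2, -2, 2), P⁻¹ = [[5, 0, -2], [1, 1, 0], [-2, 0, 1]].
B³ = P·diag(-8, -8, 8)·P⁻¹ = [[-72, 0, 32], [64, -8, -32], [-160, 0, 72]].
The requested entry is 32.

32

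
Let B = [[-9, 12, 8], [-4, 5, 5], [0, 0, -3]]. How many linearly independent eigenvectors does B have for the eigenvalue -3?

B + 3I = [[-6, 12, 8], [-4, 8, 5], [0, 0, 0]].
This matrix has rank 2, so its null space has dimension 3 − 2 = 1.

1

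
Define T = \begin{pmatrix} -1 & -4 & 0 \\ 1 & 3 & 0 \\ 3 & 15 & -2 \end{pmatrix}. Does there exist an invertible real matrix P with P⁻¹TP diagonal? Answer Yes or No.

Characteristic polynomial: p(r) = r^3 - 3r + 2 = (r - 1)^2(r + 2).
r = 1 has algebraic multiplicity 2; rank(T − 1I) = 2, so geometric multiplicity = 1.
Geometric multiplicity < algebraic multiplicity, so T is not diagonalizable.

No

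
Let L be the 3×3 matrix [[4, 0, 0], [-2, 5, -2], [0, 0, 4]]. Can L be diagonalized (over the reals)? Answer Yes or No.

Characteristic polynomial: p(t) = t^3 - 13t^2 + 56t - 80 = (t - 5)(t - 4)^2.
t = 4 has algebraic multiplicity 2; rank(L − 4I) = 1, so geometric multiplicity = 2.
Every eigenvalue has geometric = algebraic multiplicity, so L is diagonalizable.

Yes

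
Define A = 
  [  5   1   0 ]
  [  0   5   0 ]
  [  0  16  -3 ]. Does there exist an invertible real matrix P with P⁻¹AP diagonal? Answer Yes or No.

No

Characteristic polynomial: p(t) = t^3 - 7t^2 - 5t + 75 = (t - 5)^2(t + 3).
t = 5 has algebraic multiplicity 2; rank(A − 5I) = 2, so geometric multiplicity = 1.
Geometric multiplicity < algebraic multiplicity, so A is not diagonalizable.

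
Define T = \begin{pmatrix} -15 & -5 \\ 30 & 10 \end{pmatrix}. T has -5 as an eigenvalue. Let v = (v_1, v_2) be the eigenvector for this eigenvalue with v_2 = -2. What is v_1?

T + 5I = [[-10, -5], [30, 15]].
Solving (T + 5I)v = 0 gives the eigenspace spanned by (1, -2).
With v_2 = -2, v = (1, -2), so v_1 = 1.

1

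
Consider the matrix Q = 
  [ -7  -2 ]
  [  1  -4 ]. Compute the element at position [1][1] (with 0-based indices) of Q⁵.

1526

Characteristic polynomial: s^2 + 11s + 30 = (s + 5)(s + 6), so the eigenvalues are -6, -5.
s=-6: eigenvector (2, -1).
s=-5: eigenvector (1, -1).
P = [[2, 1], [-1, -1]], D = diag(-6, -5), P⁻¹ = [[1, 1], [-1, -2]].
Q⁵ = P·diag(-7776, -3125)·P⁻¹ = [[-12427, -9302], [4651, 1526]].
The requested entry is 1526.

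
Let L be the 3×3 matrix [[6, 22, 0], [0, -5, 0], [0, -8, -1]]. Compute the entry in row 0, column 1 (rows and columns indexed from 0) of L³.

682

Characteristic polynomial: μ^3 - 31μ - 30 = (μ - 6)(μ + 1)(μ + 5), so the eigenvalues are -5, -1, 6.
μ=-1: eigenvector (0, 0, 1).
μ=-5: eigenvector (-2, 1, 2).
μ=6: eigenvector (1, 0, 0).
P = [[0, -2, 1], [0, 1, 0], [1, 2, 0]], D = diag(-1, -5, 6), P⁻¹ = [[0, -2, 1], [0, 1, 0], [1, 2, 0]].
L³ = P·diag(-1, -125, 216)·P⁻¹ = [[216, 682, 0], [0, -125, 0], [0, -248, -1]].
The requested entry is 682.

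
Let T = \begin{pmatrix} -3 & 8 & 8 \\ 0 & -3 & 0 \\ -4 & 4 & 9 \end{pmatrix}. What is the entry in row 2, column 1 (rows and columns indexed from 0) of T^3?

Characteristic polynomial: r^3 - 3r^2 - 13r + 15 = (r - 5)(r - 1)(r + 3), so the eigenvalues are -3, 1, 5.
r=5: eigenvector (1, 0, 1).
r=-3: eigenvector (-2, 1, -1).
r=1: eigenvector (-2, 0, -1).
P = [[1, -2, -2], [0, 1, 0], [1, -1, -1]], D = diag(5, -3, 1), P⁻¹ = [[-1, 0, 2], [0, 1, 0], [-1, -1, 1]].
T³ = P·diag(125, -27, 1)·P⁻¹ = [[-123, 56, 248], [0, -27, 0], [-124, 28, 249]].
The requested entry is 28.

28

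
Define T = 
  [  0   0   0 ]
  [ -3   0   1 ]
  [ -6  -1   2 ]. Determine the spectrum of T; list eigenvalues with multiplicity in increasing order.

Characteristic polynomial: p(r) = r^3 - 2r^2 + r = r(r - 1)^2.
Roots (with multiplicity): 0, 1, 1.

0, 1, 1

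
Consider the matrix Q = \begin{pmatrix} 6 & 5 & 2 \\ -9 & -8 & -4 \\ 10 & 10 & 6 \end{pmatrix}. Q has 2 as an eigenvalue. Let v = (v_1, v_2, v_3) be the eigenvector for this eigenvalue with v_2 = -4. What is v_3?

10

Q − 2I = [[4, 5, 2], [-9, -10, -4], [10, 10, 4]].
Solving (Q − 2I)v = 0 gives the eigenspace spanned by (0, -4, 10).
With v_2 = -4, v = (0, -4, 10), so v_3 = 10.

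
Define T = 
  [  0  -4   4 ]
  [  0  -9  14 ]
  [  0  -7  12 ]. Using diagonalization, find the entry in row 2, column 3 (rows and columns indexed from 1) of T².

Characteristic polynomial: s^3 - 3s^2 - 10s = s(s - 5)(s + 2), so the eigenvalues are -2, 0, 5.
s=0: eigenvector (1, 0, 0).
s=5: eigenvector (0, 1, 1).
s=-2: eigenvector (-2, -2, -1).
P = [[1, 0, -2], [0, 1, -2], [0, 1, -1]], D = diag(0, 5, -2), P⁻¹ = [[1, -2, 2], [0, -1, 2], [0, -1, 1]].
T² = P·diag(0, 25, 4)·P⁻¹ = [[0, 8, -8], [0, -17, 42], [0, -21, 46]].
The requested entry is 42.

42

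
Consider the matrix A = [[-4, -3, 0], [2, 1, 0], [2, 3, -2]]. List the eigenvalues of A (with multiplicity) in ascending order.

-2, -2, -1

Characteristic polynomial: p(s) = s^3 + 5s^2 + 8s + 4 = (s + 1)(s + 2)^2.
Roots (with multiplicity): -2, -2, -1.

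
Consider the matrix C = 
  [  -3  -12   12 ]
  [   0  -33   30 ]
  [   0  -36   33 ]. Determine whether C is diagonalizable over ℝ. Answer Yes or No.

Yes

Characteristic polynomial: p(r) = r^3 + 3r^2 - 9r - 27 = (r - 3)(r + 3)^2.
r = -3 has algebraic multiplicity 2; rank(C + 3I) = 1, so geometric multiplicity = 2.
Every eigenvalue has geometric = algebraic multiplicity, so C is diagonalizable.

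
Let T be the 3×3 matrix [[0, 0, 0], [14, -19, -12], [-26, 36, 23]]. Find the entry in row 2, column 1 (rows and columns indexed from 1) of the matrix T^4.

1246

Characteristic polynomial: s^3 - 4s^2 - 5s = s(s - 5)(s + 1), so the eigenvalues are -1, 0, 5.
s=0: eigenvector (1, 2, -2).
s=5: eigenvector (0, 1, -2).
s=-1: eigenvector (0, 2, -3).
P = [[1, 0, 0], [2, 1, 2], [-2, -2, -3]], D = diag(0, 5, -1), P⁻¹ = [[1, 0, 0], [2, -3, -2], [-2, 2, 1]].
T⁴ = P·diag(0, 625, 1)·P⁻¹ = [[0, 0, 0], [1246, -1871, -1248], [-2494, 3744, 2497]].
The requested entry is 1246.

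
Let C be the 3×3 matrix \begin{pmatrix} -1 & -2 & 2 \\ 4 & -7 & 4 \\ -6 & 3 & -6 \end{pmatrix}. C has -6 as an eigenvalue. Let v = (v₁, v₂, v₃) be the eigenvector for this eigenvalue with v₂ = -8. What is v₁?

-4

C + 6I = [[5, -2, 2], [4, -1, 4], [-6, 3, 0]].
Solving (C + 6I)v = 0 gives the eigenspace spanned by (-4, -8, 2).
With v₂ = -8, v = (-4, -8, 2), so v₁ = -4.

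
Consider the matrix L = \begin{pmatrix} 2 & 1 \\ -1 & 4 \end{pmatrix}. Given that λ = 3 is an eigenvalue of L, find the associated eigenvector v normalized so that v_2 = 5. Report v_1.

L − 3I = [[-1, 1], [-1, 1]].
Solving (L − 3I)v = 0 gives the eigenspace spanned by (5, 5).
With v_2 = 5, v = (5, 5), so v_1 = 5.

5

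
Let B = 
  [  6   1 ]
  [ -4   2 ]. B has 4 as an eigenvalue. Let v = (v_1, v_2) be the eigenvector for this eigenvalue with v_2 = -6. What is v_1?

3

B − 4I = [[2, 1], [-4, -2]].
Solving (B − 4I)v = 0 gives the eigenspace spanned by (3, -6).
With v_2 = -6, v = (3, -6), so v_1 = 3.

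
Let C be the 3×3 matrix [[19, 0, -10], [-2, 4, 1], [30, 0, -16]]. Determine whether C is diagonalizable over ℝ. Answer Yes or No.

Characteristic polynomial: p(μ) = μ^3 - 7μ^2 + 8μ + 16 = (μ - 4)^2(μ + 1).
μ = 4 has algebraic multiplicity 2; rank(C − 4I) = 2, so geometric multiplicity = 1.
Geometric multiplicity < algebraic multiplicity, so C is not diagonalizable.

No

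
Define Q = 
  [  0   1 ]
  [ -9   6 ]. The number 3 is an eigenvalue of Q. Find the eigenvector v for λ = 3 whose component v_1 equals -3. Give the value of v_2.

Q − 3I = [[-3, 1], [-9, 3]].
Solving (Q − 3I)v = 0 gives the eigenspace spanned by (-3, -9).
With v_1 = -3, v = (-3, -9), so v_2 = -9.

-9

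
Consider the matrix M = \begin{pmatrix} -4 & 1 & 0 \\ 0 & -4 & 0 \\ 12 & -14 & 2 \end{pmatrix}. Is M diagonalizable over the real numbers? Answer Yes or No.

Characteristic polynomial: p(t) = t^3 + 6t^2 - 32 = (t - 2)(t + 4)^2.
t = -4 has algebraic multiplicity 2; rank(M + 4I) = 2, so geometric multiplicity = 1.
Geometric multiplicity < algebraic multiplicity, so M is not diagonalizable.

No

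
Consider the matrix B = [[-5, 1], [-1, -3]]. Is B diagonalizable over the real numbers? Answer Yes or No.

No

Characteristic polynomial: p(μ) = μ^2 + 8μ + 16 = (μ + 4)^2.
μ = -4 has algebraic multiplicity 2; rank(B + 4I) = 1, so geometric multiplicity = 1.
Geometric multiplicity < algebraic multiplicity, so B is not diagonalizable.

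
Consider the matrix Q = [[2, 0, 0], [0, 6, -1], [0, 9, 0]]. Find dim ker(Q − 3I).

1

Q − 3I = [[-1, 0, 0], [0, 3, -1], [0, 9, -3]].
This matrix has rank 2, so its null space has dimension 3 − 2 = 1.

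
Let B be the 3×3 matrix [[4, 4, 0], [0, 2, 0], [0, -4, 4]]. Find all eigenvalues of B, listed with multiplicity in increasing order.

2, 4, 4

Characteristic polynomial: p(t) = t^3 - 10t^2 + 32t - 32 = (t - 4)^2(t - 2).
Roots (with multiplicity): 2, 4, 4.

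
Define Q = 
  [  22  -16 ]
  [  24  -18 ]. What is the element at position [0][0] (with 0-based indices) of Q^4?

3856

Characteristic polynomial: s^2 - 4s - 12 = (s - 6)(s + 2), so the eigenvalues are -2, 6.
s=6: eigenvector (1, 1).
s=-2: eigenvector (2, 3).
P = [[1, 2], [1, 3]], D = diag(6, -2), P⁻¹ = [[3, -2], [-1, 1]].
Q⁴ = P·diag(1296, 16)·P⁻¹ = [[3856, -2560], [3840, -2544]].
The requested entry is 3856.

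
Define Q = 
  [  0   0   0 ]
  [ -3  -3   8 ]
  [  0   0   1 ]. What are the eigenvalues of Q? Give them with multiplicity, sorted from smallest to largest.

-3, 0, 1

Characteristic polynomial: p(μ) = μ^3 + 2μ^2 - 3μ = μ(μ - 1)(μ + 3).
Roots (with multiplicity): -3, 0, 1.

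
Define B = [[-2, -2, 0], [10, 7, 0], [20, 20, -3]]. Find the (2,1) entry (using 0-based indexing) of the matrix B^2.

Characteristic polynomial: μ^3 - 2μ^2 - 9μ + 18 = (μ - 3)(μ - 2)(μ + 3), so the eigenvalues are -3, 2, 3.
μ=3: eigenvector (-2, 5, 10).
μ=2: eigenvector (1, -2, -4).
μ=-3: eigenvector (0, 0, 1).
P = [[-2, 1, 0], [5, -2, 0], [10, -4, 1]], D = diag(3, 2, -3), P⁻¹ = [[2, 1, 0], [5, 2, 0], [0, -2, 1]].
B² = P·diag(9, 4, 9)·P⁻¹ = [[-16, -10, 0], [50, 29, 0], [100, 40, 9]].
The requested entry is 40.

40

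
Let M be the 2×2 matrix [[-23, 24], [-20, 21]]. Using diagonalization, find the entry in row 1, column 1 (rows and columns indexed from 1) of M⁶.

4369

Characteristic polynomial: μ^2 + 2μ - 3 = (μ - 1)(μ + 3), so the eigenvalues are -3, 1.
μ=1: eigenvector (1, 1).
μ=-3: eigenvector (-6, -5).
P = [[1, -6], [1, -5]], D = diag(1, -3), P⁻¹ = [[-5, 6], [-1, 1]].
M⁶ = P·diag(1, 729)·P⁻¹ = [[4369, -4368], [3640, -3639]].
The requested entry is 4369.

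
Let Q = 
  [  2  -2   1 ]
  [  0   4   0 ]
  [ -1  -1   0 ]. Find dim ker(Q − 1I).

1

Q − 1I = [[1, -2, 1], [0, 3, 0], [-1, -1, -1]].
This matrix has rank 2, so its null space has dimension 3 − 2 = 1.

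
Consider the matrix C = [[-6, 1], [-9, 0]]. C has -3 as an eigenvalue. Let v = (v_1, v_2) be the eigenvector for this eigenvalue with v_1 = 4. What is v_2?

C + 3I = [[-3, 1], [-9, 3]].
Solving (C + 3I)v = 0 gives the eigenspace spanned by (4, 12).
With v_1 = 4, v = (4, 12), so v_2 = 12.

12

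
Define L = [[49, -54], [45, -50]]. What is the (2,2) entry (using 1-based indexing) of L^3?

Characteristic polynomial: t^2 + t - 20 = (t - 4)(t + 5), so the eigenvalues are -5, 4.
t=4: eigenvector (6, 5).
t=-5: eigenvector (1, 1).
P = [[6, 1], [5, 1]], D = diag(4, -5), P⁻¹ = [[1, -1], [-5, 6]].
L³ = P·diag(64, -125)·P⁻¹ = [[1009, -1134], [945, -1070]].
The requested entry is -1070.

-1070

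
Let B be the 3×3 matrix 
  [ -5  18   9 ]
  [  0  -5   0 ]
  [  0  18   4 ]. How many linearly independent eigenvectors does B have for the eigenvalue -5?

2

B + 5I = [[0, 18, 9], [0, 0, 0], [0, 18, 9]].
This matrix has rank 1, so its null space has dimension 3 − 1 = 2.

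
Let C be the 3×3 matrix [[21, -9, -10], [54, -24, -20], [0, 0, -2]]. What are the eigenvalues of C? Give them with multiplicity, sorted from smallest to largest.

-6, -2, 3

Characteristic polynomial: p(t) = t^3 + 5t^2 - 12t - 36 = (t - 3)(t + 2)(t + 6).
Roots (with multiplicity): -6, -2, 3.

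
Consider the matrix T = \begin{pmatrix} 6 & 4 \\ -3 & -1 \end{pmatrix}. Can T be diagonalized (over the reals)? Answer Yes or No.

Characteristic polynomial: p(μ) = μ^2 - 5μ + 6 = (μ - 3)(μ - 2).
All 2 eigenvalues are distinct, so T is diagonalizable.

Yes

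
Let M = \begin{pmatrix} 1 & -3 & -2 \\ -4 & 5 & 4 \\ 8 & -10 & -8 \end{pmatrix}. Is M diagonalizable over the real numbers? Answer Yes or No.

No

Characteristic polynomial: p(μ) = μ^3 + 2μ^2 + μ = μ(μ + 1)^2.
μ = -1 has algebraic multiplicity 2; rank(M + 1I) = 2, so geometric multiplicity = 1.
Geometric multiplicity < algebraic multiplicity, so M is not diagonalizable.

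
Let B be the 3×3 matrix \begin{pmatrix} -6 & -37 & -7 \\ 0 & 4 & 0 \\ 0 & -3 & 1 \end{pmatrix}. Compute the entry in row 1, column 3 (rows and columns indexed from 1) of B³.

Characteristic polynomial: λ^3 + λ^2 - 26λ + 24 = (λ - 4)(λ - 1)(λ + 6), so the eigenvalues are -6, 1, 4.
λ=4: eigenvector (-3, 1, -1).
λ=-6: eigenvector (1, 0, 0).
λ=1: eigenvector (-1, 0, 1).
P = [[-3, 1, -1], [1, 0, 0], [-1, 0, 1]], D = diag(4, -6, 1), P⁻¹ = [[0, 1, 0], [1, 4, 1], [0, 1, 1]].
B³ = P·diag(64, -216, 1)·P⁻¹ = [[-216, -1057, -217], [0, 64, 0], [0, -63, 1]].
The requested entry is -217.

-217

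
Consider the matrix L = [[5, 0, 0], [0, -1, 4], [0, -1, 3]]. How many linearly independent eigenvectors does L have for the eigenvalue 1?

1

L − 1I = [[4, 0, 0], [0, -2, 4], [0, -1, 2]].
This matrix has rank 2, so its null space has dimension 3 − 2 = 1.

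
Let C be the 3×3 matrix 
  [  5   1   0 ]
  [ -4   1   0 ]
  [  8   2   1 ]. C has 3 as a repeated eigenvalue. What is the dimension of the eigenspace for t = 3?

C − 3I = [[2, 1, 0], [-4, -2, 0], [8, 2, -2]].
This matrix has rank 2, so its null space has dimension 3 − 2 = 1.

1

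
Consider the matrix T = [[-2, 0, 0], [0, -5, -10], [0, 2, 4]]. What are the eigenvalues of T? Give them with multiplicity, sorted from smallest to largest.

-2, -1, 0

Characteristic polynomial: p(s) = s^3 + 3s^2 + 2s = s(s + 1)(s + 2).
Roots (with multiplicity): -2, -1, 0.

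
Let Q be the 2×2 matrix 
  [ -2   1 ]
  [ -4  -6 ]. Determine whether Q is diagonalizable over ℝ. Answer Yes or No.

Characteristic polynomial: p(t) = t^2 + 8t + 16 = (t + 4)^2.
t = -4 has algebraic multiplicity 2; rank(Q + 4I) = 1, so geometric multiplicity = 1.
Geometric multiplicity < algebraic multiplicity, so Q is not diagonalizable.

No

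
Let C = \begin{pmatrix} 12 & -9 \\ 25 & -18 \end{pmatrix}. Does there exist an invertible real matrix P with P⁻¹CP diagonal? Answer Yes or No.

No

Characteristic polynomial: p(s) = s^2 + 6s + 9 = (s + 3)^2.
s = -3 has algebraic multiplicity 2; rank(C + 3I) = 1, so geometric multiplicity = 1.
Geometric multiplicity < algebraic multiplicity, so C is not diagonalizable.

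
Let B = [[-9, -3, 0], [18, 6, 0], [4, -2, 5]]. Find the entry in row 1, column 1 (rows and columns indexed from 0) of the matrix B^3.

Characteristic polynomial: s^3 - 2s^2 - 15s = s(s - 5)(s + 3), so the eigenvalues are -3, 0, 5.
s=-3: eigenvector (1, -2, -1).
s=0: eigenvector (-1, 3, 2).
s=5: eigenvector (0, 0, 1).
P = [[1, -1, 0], [-2, 3, 0], [-1, 2, 1]], D = diag(-3, 0, 5), P⁻¹ = [[3, 1, 0], [2, 1, 0], [-1, -1, 1]].
B³ = P·diag(-27, 0, 125)·P⁻¹ = [[-81, -27, 0], [162, 54, 0], [-44, -98, 125]].
The requested entry is 54.

54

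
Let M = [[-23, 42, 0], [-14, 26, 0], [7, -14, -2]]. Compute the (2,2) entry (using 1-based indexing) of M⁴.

Characteristic polynomial: r^3 - r^2 - 16r - 20 = (r - 5)(r + 2)^2, so the eigenvalues are -2, -2, 5.
r=-2: eigenvector (2, 1, 0).
r=5: eigenvector (-3, -2, 1).
r=-2: eigenvector (-2, -1, 1).
P = [[2, -3, -2], [1, -2, -1], [0, 1, 1]], D = diag(-2, 5, -2), P⁻¹ = [[1, -1, 1], [1, -2, 0], [-1, 2, 1]].
M⁴ = P·diag(16, 625, 16)·P⁻¹ = [[-1811, 3654, 0], [-1218, 2452, 0], [609, -1218, 16]].
The requested entry is 2452.

2452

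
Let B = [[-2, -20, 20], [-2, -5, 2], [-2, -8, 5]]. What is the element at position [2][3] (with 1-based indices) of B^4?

-520

Characteristic polynomial: λ^3 + 2λ^2 - 9λ - 18 = (λ - 3)(λ + 2)(λ + 3), so the eigenvalues are -3, -2, 3.
λ=-2: eigenvector (1, -2, -2).
λ=3: eigenvector (-4, 1, 0).
λ=-3: eigenvector (0, 1, 1).
P = [[1, -4, 0], [-2, 1, 1], [-2, 0, 1]], D = diag(-2, 3, -3), P⁻¹ = [[1, 4, -4], [0, 1, -1], [2, 8, -7]].
B⁴ = P·diag(16, 81, 81)·P⁻¹ = [[16, -260, 260], [130, 601, -520], [130, 520, -439]].
The requested entry is -520.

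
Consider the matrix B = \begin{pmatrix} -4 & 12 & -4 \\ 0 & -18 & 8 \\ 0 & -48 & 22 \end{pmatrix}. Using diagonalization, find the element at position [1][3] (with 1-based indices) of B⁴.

480

Characteristic polynomial: r^3 - 28r - 48 = (r - 6)(r + 2)(r + 4), so the eigenvalues are -4, -2, 6.
r=-2: eigenvector (2, 1, 2).
r=-4: eigenvector (1, 0, 0).
r=6: eigenvector (0, 1, 3).
P = [[2, 1, 0], [1, 0, 1], [2, 0, 3]], D = diag(-2, -4, 6), P⁻¹ = [[0, 3, -1], [1, -6, 2], [0, -2, 1]].
B⁴ = P·diag(16, 256, 1296)·P⁻¹ = [[256, -1440, 480], [0, -2544, 1280], [0, -7680, 3856]].
The requested entry is 480.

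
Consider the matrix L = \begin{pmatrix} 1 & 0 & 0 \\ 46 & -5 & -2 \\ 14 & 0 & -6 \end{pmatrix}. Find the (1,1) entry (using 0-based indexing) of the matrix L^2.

25

Characteristic polynomial: μ^3 + 10μ^2 + 19μ - 30 = (μ - 1)(μ + 5)(μ + 6), so the eigenvalues are -6, -5, 1.
μ=1: eigenvector (1, 7, 2).
μ=-5: eigenvector (0, 1, 0).
μ=-6: eigenvector (0, 2, 1).
P = [[1, 0, 0], [7, 1, 2], [2, 0, 1]], D = diag(1, -5, -6), P⁻¹ = [[1, 0, 0], [-3, 1, -2], [-2, 0, 1]].
L² = P·diag(1, 25, 36)·P⁻¹ = [[1, 0, 0], [-212, 25, 22], [-70, 0, 36]].
The requested entry is 25.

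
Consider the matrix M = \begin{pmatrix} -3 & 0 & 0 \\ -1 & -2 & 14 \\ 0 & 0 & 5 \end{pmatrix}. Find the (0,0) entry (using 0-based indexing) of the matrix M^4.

81

Characteristic polynomial: s^3 - 19s - 30 = (s - 5)(s + 2)(s + 3), so the eigenvalues are -3, -2, 5.
s=-3: eigenvector (1, 1, 0).
s=-2: eigenvector (0, 1, 0).
s=5: eigenvector (0, 2, 1).
P = [[1, 0, 0], [1, 1, 2], [0, 0, 1]], D = diag(-3, -2, 5), P⁻¹ = [[1, 0, 0], [-1, 1, -2], [0, 0, 1]].
M⁴ = P·diag(81, 16, 625)·P⁻¹ = [[81, 0, 0], [65, 16, 1218], [0, 0, 625]].
The requested entry is 81.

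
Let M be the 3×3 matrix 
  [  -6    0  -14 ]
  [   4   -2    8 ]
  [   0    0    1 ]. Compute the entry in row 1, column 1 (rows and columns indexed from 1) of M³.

Characteristic polynomial: μ^3 + 7μ^2 + 4μ - 12 = (μ - 1)(μ + 2)(μ + 6), so the eigenvalues are -6, -2, 1.
μ=-6: eigenvector (1, -1, 0).
μ=-2: eigenvector (0, 1, 0).
μ=1: eigenvector (-2, 0, 1).
P = [[1, 0, -2], [-1, 1, 0], [0, 0, 1]], D = diag(-6, -2, 1), P⁻¹ = [[1, 0, 2], [1, 1, 2], [0, 0, 1]].
M³ = P·diag(-216, -8, 1)·P⁻¹ = [[-216, 0, -434], [208, -8, 416], [0, 0, 1]].
The requested entry is -216.

-216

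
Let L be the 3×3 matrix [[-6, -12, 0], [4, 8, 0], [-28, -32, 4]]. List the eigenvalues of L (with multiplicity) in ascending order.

0, 2, 4

Characteristic polynomial: p(μ) = μ^3 - 6μ^2 + 8μ = μ(μ - 4)(μ - 2).
Roots (with multiplicity): 0, 2, 4.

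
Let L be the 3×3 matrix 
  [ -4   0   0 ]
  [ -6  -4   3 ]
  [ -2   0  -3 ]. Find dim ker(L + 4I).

2

L + 4I = [[0, 0, 0], [-6, 0, 3], [-2, 0, 1]].
This matrix has rank 1, so its null space has dimension 3 − 1 = 2.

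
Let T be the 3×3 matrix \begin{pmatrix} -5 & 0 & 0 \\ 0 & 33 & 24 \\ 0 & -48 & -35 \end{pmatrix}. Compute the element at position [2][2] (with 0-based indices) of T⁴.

Characteristic polynomial: r^3 + 7r^2 + 7r - 15 = (r - 1)(r + 3)(r + 5), so the eigenvalues are -5, -3, 1.
r=-5: eigenvector (1, 0, 0).
r=1: eigenvector (0, -3, 4).
r=-3: eigenvector (0, 2, -3).
P = [[1, 0, 0], [0, -3, 2], [0, 4, -3]], D = diag(-5, 1, -3), P⁻¹ = [[1, 0, 0], [0, -3, -2], [0, -4, -3]].
T⁴ = P·diag(625, 1, 81)·P⁻¹ = [[625, 0, 0], [0, -639, -480], [0, 960, 721]].
The requested entry is 721.

721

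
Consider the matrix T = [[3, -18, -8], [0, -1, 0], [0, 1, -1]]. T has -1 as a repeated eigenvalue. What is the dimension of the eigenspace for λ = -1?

T + 1I = [[4, -18, -8], [0, 0, 0], [0, 1, 0]].
This matrix has rank 2, so its null space has dimension 3 − 2 = 1.

1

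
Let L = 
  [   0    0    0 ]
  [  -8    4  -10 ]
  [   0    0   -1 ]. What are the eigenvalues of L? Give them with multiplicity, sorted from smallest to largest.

Characteristic polynomial: p(t) = t^3 - 3t^2 - 4t = t(t - 4)(t + 1).
Roots (with multiplicity): -1, 0, 4.

-1, 0, 4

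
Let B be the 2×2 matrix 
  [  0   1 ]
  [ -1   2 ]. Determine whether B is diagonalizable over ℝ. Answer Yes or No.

Characteristic polynomial: p(t) = t^2 - 2t + 1 = (t - 1)^2.
t = 1 has algebraic multiplicity 2; rank(B − 1I) = 1, so geometric multiplicity = 1.
Geometric multiplicity < algebraic multiplicity, so B is not diagonalizable.

No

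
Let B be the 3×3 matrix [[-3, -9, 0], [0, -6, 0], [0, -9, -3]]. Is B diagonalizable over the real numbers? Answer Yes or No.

Characteristic polynomial: p(μ) = μ^3 + 12μ^2 + 45μ + 54 = (μ + 3)^2(μ + 6).
μ = -3 has algebraic multiplicity 2; rank(B + 3I) = 1, so geometric multiplicity = 2.
Every eigenvalue has geometric = algebraic multiplicity, so B is diagonalizable.

Yes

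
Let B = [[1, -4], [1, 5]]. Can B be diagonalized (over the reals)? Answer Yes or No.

Characteristic polynomial: p(λ) = λ^2 - 6λ + 9 = (λ - 3)^2.
λ = 3 has algebraic multiplicity 2; rank(B − 3I) = 1, so geometric multiplicity = 1.
Geometric multiplicity < algebraic multiplicity, so B is not diagonalizable.

No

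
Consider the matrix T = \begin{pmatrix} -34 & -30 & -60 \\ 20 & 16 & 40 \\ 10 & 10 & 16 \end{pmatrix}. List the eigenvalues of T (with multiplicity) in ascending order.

Characteristic polynomial: p(λ) = λ^3 + 2λ^2 - 32λ - 96 = (λ - 6)(λ + 4)^2.
Roots (with multiplicity): -4, -4, 6.

-4, -4, 6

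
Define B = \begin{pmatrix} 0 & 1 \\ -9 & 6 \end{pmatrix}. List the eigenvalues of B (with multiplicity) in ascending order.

Characteristic polynomial: p(t) = t^2 - 6t + 9 = (t - 3)^2.
Roots (with multiplicity): 3, 3.

3, 3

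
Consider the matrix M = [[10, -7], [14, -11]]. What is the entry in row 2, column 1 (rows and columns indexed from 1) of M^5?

Characteristic polynomial: μ^2 + μ - 12 = (μ - 3)(μ + 4), so the eigenvalues are -4, 3.
μ=3: eigenvector (1, 1).
μ=-4: eigenvector (-1, -2).
P = [[1, -1], [1, -2]], D = diag(3, -4), P⁻¹ = [[2, -1], [1, -1]].
M⁵ = P·diag(243, -1024)·P⁻¹ = [[1510, -1267], [2534, -2291]].
The requested entry is 2534.

2534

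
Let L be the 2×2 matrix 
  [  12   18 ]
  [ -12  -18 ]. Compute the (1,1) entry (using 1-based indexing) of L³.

Characteristic polynomial: r^2 + 6r = r(r + 6), so the eigenvalues are -6, 0.
r=-6: eigenvector (1, -1).
r=0: eigenvector (3, -2).
P = [[1, 3], [-1, -2]], D = diag(-6, 0), P⁻¹ = [[-2, -3], [1, 1]].
L³ = P·diag(-216, 0)·P⁻¹ = [[432, 648], [-432, -648]].
The requested entry is 432.

432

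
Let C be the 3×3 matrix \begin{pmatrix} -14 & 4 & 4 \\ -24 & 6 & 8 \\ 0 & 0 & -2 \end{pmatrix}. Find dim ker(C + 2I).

C + 2I = [[-12, 4, 4], [-24, 8, 8], [0, 0, 0]].
This matrix has rank 1, so its null space has dimension 3 − 1 = 2.

2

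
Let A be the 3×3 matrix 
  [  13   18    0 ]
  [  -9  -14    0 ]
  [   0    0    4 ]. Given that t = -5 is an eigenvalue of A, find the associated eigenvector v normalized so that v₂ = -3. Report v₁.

A + 5I = [[18, 18, 0], [-9, -9, 0], [0, 0, 9]].
Solving (A + 5I)v = 0 gives the eigenspace spanned by (3, -3, 0).
With v₂ = -3, v = (3, -3, 0), so v₁ = 3.

3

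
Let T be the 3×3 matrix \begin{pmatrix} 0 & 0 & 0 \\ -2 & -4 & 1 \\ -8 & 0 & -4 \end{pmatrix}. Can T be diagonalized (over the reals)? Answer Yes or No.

Characteristic polynomial: p(λ) = λ^3 + 8λ^2 + 16λ = λ(λ + 4)^2.
λ = -4 has algebraic multiplicity 2; rank(T + 4I) = 2, so geometric multiplicity = 1.
Geometric multiplicity < algebraic multiplicity, so T is not diagonalizable.

No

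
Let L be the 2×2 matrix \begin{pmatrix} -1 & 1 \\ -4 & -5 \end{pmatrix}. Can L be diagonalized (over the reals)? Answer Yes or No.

No

Characteristic polynomial: p(s) = s^2 + 6s + 9 = (s + 3)^2.
s = -3 has algebraic multiplicity 2; rank(L + 3I) = 1, so geometric multiplicity = 1.
Geometric multiplicity < algebraic multiplicity, so L is not diagonalizable.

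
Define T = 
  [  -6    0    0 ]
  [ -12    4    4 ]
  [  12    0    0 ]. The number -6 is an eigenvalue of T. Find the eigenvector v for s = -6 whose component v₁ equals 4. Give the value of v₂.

T + 6I = [[0, 0, 0], [-12, 10, 4], [12, 0, 6]].
Solving (T + 6I)v = 0 gives the eigenspace spanned by (4, 8, -8).
With v₁ = 4, v = (4, 8, -8), so v₂ = 8.

8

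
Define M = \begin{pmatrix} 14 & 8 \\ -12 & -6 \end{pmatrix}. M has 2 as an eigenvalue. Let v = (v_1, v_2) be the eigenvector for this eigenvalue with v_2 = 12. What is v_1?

-8

M − 2I = [[12, 8], [-12, -8]].
Solving (M − 2I)v = 0 gives the eigenspace spanned by (-8, 12).
With v_2 = 12, v = (-8, 12), so v_1 = -8.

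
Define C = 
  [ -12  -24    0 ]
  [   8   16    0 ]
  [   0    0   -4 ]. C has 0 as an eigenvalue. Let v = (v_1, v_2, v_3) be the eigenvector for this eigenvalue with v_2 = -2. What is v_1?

4

C = [[-12, -24, 0], [8, 16, 0], [0, 0, -4]].
Solving (C)v = 0 gives the eigenspace spanned by (4, -2, 0).
With v_2 = -2, v = (4, -2, 0), so v_1 = 4.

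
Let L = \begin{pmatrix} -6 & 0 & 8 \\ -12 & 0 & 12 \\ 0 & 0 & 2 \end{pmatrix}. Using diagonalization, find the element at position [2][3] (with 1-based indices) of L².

Characteristic polynomial: λ^3 + 4λ^2 - 12λ = λ(λ - 2)(λ + 6), so the eigenvalues are -6, 0, 2.
λ=-6: eigenvector (1, 2, 0).
λ=2: eigenvector (1, 0, 1).
λ=0: eigenvector (0, 1, 0).
P = [[1, 1, 0], [2, 0, 1], [0, 1, 0]], D = diag(-6, 2, 0), P⁻¹ = [[1, 0, -1], [0, 0, 1], [-2, 1, 2]].
L² = P·diag(36, 4, 0)·P⁻¹ = [[36, 0, -32], [72, 0, -72], [0, 0, 4]].
The requested entry is -72.

-72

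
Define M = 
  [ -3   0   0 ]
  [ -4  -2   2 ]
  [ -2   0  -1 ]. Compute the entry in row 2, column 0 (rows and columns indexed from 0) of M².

8

Characteristic polynomial: r^3 + 6r^2 + 11r + 6 = (r + 1)(r + 2)(r + 3), so the eigenvalues are -3, -2, -1.
r=-2: eigenvector (0, 1, 0).
r=-3: eigenvector (1, 2, 1).
r=-1: eigenvector (0, 2, 1).
P = [[0, 1, 0], [1, 2, 2], [0, 1, 1]], D = diag(-2, -3, -1), P⁻¹ = [[0, 1, -2], [1, 0, 0], [-1, 0, 1]].
M² = P·diag(4, 9, 1)·P⁻¹ = [[9, 0, 0], [16, 4, -6], [8, 0, 1]].
The requested entry is 8.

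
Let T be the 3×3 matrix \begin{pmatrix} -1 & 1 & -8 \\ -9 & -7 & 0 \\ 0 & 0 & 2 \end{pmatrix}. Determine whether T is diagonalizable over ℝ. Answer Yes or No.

No

Characteristic polynomial: p(μ) = μ^3 + 6μ^2 - 32 = (μ - 2)(μ + 4)^2.
μ = -4 has algebraic multiplicity 2; rank(T + 4I) = 2, so geometric multiplicity = 1.
Geometric multiplicity < algebraic multiplicity, so T is not diagonalizable.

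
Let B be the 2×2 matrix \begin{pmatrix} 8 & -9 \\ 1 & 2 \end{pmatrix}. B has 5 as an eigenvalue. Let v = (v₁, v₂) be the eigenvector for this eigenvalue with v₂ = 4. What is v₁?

12

B − 5I = [[3, -9], [1, -3]].
Solving (B − 5I)v = 0 gives the eigenspace spanned by (12, 4).
With v₂ = 4, v = (12, 4), so v₁ = 12.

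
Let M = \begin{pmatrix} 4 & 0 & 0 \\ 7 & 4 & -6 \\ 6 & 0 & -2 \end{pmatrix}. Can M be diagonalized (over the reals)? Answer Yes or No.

Characteristic polynomial: p(s) = s^3 - 6s^2 + 32 = (s - 4)^2(s + 2).
s = 4 has algebraic multiplicity 2; rank(M − 4I) = 2, so geometric multiplicity = 1.
Geometric multiplicity < algebraic multiplicity, so M is not diagonalizable.

No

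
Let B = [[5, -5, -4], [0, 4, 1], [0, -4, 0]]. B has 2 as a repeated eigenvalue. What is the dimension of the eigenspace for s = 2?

1

B − 2I = [[3, -5, -4], [0, 2, 1], [0, -4, -2]].
This matrix has rank 2, so its null space has dimension 3 − 2 = 1.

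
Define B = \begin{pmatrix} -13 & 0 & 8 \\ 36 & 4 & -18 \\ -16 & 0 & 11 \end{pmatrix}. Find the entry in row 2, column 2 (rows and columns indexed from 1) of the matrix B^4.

Characteristic polynomial: t^3 - 2t^2 - 23t + 60 = (t - 4)(t - 3)(t + 5), so the eigenvalues are -5, 3, 4.
t=4: eigenvector (0, 1, 0).
t=3: eigenvector (1, 0, 2).
t=-5: eigenvector (-1, 2, -1).
P = [[0, 1, -1], [1, 0, 2], [0, 2, -1]], D = diag(4, 3, -5), P⁻¹ = [[4, 1, -2], [-1, 0, 1], [-2, 0, 1]].
B⁴ = P·diag(256, 81, 625)·P⁻¹ = [[1169, 0, -544], [-1476, 256, 738], [1088, 0, -463]].
The requested entry is 256.

256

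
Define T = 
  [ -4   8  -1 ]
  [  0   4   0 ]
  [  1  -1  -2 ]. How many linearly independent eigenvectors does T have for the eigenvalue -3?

T + 3I = [[-1, 8, -1], [0, 7, 0], [1, -1, 1]].
This matrix has rank 2, so its null space has dimension 3 − 2 = 1.

1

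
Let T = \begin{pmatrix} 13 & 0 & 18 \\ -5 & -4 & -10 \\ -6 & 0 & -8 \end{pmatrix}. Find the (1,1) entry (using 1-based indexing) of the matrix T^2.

61

Characteristic polynomial: s^3 - s^2 - 16s + 16 = (s - 4)(s - 1)(s + 4), so the eigenvalues are -4, 1, 4.
s=1: eigenvector (-3, -1, 2).
s=-4: eigenvector (0, 1, 0).
s=4: eigenvector (-2, 0, 1).
P = [[-3, 0, -2], [-1, 1, 0], [2, 0, 1]], D = diag(1, -4, 4), P⁻¹ = [[1, 0, 2], [1, 1, 2], [-2, 0, -3]].
T² = P·diag(1, 16, 16)·P⁻¹ = [[61, 0, 90], [15, 16, 30], [-30, 0, -44]].
The requested entry is 61.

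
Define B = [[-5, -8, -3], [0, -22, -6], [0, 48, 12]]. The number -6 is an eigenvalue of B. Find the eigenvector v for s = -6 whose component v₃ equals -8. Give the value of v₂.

3

B + 6I = [[1, -8, -3], [0, -16, -6], [0, 48, 18]].
Solving (B + 6I)v = 0 gives the eigenspace spanned by (0, 3, -8).
With v₃ = -8, v = (0, 3, -8), so v₂ = 3.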